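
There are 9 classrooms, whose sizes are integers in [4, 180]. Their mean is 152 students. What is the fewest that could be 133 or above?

The total is 9 × 152 = 1368.
Each value short of 133 is at most 132, costing at least 180 − 132 = 48 against the maximum total of 1620.
We can afford to lose at most 1620 − 1368 = 252, so at most ⌊252/48⌋ = 5 fall short, and at least 4 are ≥ 133.
Exactly 4 works: 4 values at 180 and 5 at 132 total 1380; lower one of the high values by 12 (still ≥ 133) to hit 1368.

4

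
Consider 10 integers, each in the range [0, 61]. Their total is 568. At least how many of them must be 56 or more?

3

Each value short of 56 is at most 55, costing at least 61 − 55 = 6 against the maximum total of 610.
We can afford to lose at most 610 − 568 = 42, so at most ⌊42/6⌋ = 7 fall short, and at least 3 are ≥ 56.
Exactly 3 works: 3 values at 61 and 7 at 55 total 568.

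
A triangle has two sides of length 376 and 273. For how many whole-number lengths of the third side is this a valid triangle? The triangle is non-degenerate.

The triangle inequality gives |376 − 273| < c < 376 + 273, i.e. 103 < c < 649.
So c can be any integer from 104 to 648: 545 values.

545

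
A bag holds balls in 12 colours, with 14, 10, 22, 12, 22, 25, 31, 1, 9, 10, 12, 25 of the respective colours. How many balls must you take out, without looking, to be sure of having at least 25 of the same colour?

185

In the worst case you take as many as possible of each colour without reaching 25: 14 + 10 + 22 + 12 + 22 + 24 + 24 + 1 + 9 + 10 + 12 + 24 = 184.
The next one must give 25 of some colour, so 184 + 1 = 185.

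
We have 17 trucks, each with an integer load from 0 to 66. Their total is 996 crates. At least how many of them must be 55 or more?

7

Each value short of 55 is at most 54, costing at least 66 − 54 = 12 against the maximum total of 1122.
We can afford to lose at most 1122 − 996 = 126, so at most ⌊126/12⌋ = 10 fall short, and at least 7 are ≥ 55.
Exactly 7 works: 7 values at 66 and 10 at 54 total 1002; lower one of the high values by 6 (still ≥ 55) to hit 996.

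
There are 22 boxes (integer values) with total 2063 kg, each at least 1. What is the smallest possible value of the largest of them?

94

If every one of the 22 were at most 93, the total would be at most 22 × 93 = 2046 < 2063.
Achievable: 17 of them at 94 and 5 at 93 total 2063.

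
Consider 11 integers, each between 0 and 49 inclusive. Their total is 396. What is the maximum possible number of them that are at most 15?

4

Each value at 15 or below falls at least 49 − 15 = 34 short of the ceiling 49.
The ceiling total is 11 × 49 = 539, and we need 396, so at most ⌊(539 − 396)/34⌋ = 4 can be that low.
k = 4 is achieved by 4 values at 15 and 7 at 49, total 403; lower one of the 49's by 7 (still > 15) to reach 396.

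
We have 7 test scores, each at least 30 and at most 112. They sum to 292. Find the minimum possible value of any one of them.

Minimizing one value means maximizing the remaining 6.
The other 6 can take up 6 × 112 = 672 ≥ 292 − 30, so one score can sit at its floor of 30.
Achievable: one at 30 and the other 6 totalling 262, which fits since 6 × 30 ≤ 262 ≤ 6 × 112.

30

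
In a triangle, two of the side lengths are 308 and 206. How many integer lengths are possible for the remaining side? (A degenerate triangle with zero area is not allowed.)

The triangle inequality gives |308 − 206| < c < 308 + 206, i.e. 102 < c < 514.
So c can be any integer from 103 to 513: 411 values.

411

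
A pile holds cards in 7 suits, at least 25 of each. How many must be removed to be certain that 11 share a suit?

You could draw 10 of every suit without reaching 11 of any — 70 in all.
One more forces 11 of some suit, so 70 + 1 = 71.

71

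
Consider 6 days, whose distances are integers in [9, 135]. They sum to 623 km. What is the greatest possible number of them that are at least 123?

If k of the values are ≥ 123, the total is ≥ 123k + 9(6 − k).
Setting 123k + 9(6 − k) ≤ 623 gives 114k ≤ 569, so k ≤ 4.
k = 4 is achieved by 4 values at 123 and 2 at 9, total 510; add 113 to one value (staying below 123) to reach 623.

4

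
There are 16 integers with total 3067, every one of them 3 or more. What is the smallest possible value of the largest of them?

192

The average is 3067/16 > 191, so not all 16 can be 191 or less; the largest is ≥ 192.
Achievable: 11 of them at 192 and 5 at 191 total 3067.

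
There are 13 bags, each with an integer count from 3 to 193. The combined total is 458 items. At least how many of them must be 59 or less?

Let j be the number exceeding 59. Then the total is ≥ 60·j + 3·(13 − j) = 39 + 57j.
So 57j ≤ 419 and j ≤ 7; hence at least 13 − 7 = 6 are ≤ 59.
Exactly 6 works: 6 values at 3 and 7 at 60 total 438; raise one of the low values by 20 (still ≤ 59) to hit 458.

6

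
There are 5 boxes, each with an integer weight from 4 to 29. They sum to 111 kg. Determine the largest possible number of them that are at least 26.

4

With k values at 26 or above and the rest at least 4, the sum is at least 20 + 22k.
Since the sum is 111, we need 22k ≤ 91, i.e. k ≤ 4.
k = 4 is achieved by 4 values at 26 and 1 at 4, total 108; add 3 to one value (staying below 26) to reach 111.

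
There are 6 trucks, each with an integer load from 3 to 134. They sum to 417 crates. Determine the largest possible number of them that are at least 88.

4

Suppose k of them are at least 88. Those contribute at least 88 each and the other 6 − k at least 3 each.
So the total is at least 88k + 3(6 − k) = 18 + 85k. This must be ≤ 417, giving k ≤ 4.
k = 4 is achieved by 4 values at 88 and 2 at 3, total 358; add 59 to one value (staying below 88) to reach 417.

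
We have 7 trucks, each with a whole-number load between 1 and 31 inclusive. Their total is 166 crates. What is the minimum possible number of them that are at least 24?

If only k of them are at least 24, the other 7 − k are at most 23, so the total is at most k·31 + (7 − k)·23.
This must reach 166, so k·31 + (7 − k)·23 ≥ 166, giving k ≥ 1.
Exactly 1 works: 1 value at 31 and 6 at 23 total 169; lower one of the high values by 3 (still ≥ 24) to hit 166.

1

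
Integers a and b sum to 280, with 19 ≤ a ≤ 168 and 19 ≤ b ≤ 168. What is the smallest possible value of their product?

For a fixed sum, ab is smallest when a and b are as far apart as possible.
At the endpoint a = 112, b = 280 − 112 = 168, so ab = 112 × 168 = 18816.

18816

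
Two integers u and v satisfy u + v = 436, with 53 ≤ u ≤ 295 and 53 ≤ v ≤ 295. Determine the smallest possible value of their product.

41595

uv = u(436 − u) is concave in u, so over [141, 295] it is minimized at an endpoint.
At the endpoint u = 141, v = 436 − 141 = 295, so uv = 141 × 295 = 41595.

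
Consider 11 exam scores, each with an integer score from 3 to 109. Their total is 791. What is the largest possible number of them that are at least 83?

Suppose k of them are at least 83. Those contribute at least 83 each and the other 11 − k at least 3 each.
So the total is at least 83k + 3(11 − k) = 33 + 80k. This must be ≤ 791, giving k ≤ 9.
k = 9 is achieved by 9 values at 83 and 2 at 3, total 753; add 38 to one value (staying below 83) to reach 791.

9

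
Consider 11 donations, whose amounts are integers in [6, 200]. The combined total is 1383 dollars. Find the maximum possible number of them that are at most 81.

Each value at 81 or below falls at least 200 − 81 = 119 short of the ceiling 200.
The ceiling total is 11 × 200 = 2200, and we need 1383, so at most ⌊(2200 − 1383)/119⌋ = 6 can be that low.
k = 6 is achieved by 6 values at 81 and 5 at 200, total 1486; lower one of the 200's by 103 (still > 81) to reach 1383.

6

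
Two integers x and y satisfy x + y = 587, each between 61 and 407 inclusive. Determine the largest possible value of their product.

86142

With x + y fixed, xy peaks when the two are closest together.
Taking x = 293 and y = 294 (both in [61, 407]) gives xy = 86142.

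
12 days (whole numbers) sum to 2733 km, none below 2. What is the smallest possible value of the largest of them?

228

The 12 values sum to 2733, so their maximum is at least ⌈2733/12⌉ = 228.
Equality holds with 9 values of 228 and 3 values of 227.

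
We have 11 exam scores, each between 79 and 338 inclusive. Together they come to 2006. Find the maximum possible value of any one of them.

To make one score as large as possible, make the other 10 as small as possible.
The other 10 contribute at least 10 × 79 = 790, leaving at most 2006 − 790 = 1216.
But each score is capped at 338, so the maximum is 338.
Achievable: one at 338 and the other 10 totalling 1668, which fits since 10 × 79 ≤ 1668 ≤ 10 × 338.

338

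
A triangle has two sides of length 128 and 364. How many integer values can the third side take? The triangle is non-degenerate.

255

The triangle inequality gives |128 − 364| < c < 128 + 364, i.e. 236 < c < 492.
So c can be any integer from 237 to 491: 255 values.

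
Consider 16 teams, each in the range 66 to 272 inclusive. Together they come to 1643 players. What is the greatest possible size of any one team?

272

To make one team as large as possible, make the other 15 as small as possible.
The other 15 contribute at least 15 × 66 = 990, leaving at most 1643 − 990 = 653.
But each team is capped at 272, so the maximum is 272.
Achievable: one at 272 and the other 15 totalling 1371, which fits since 15 × 66 ≤ 1371 ≤ 15 × 272.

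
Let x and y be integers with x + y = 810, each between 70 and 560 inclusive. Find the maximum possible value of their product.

164025

With x + y fixed, xy peaks when the two are closest together.
Taking x = 405 and y = 405 (both in [70, 560]) gives xy = 164025.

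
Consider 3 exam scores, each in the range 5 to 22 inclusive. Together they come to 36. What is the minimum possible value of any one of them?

Minimizing one value means maximizing the remaining 2.
The other 2 can take up 2 × 22 = 44 ≥ 36 − 5, so one score can sit at its floor of 5.
Achievable: one at 5 and the other 2 totalling 31, which fits since 2 × 5 ≤ 31 ≤ 2 × 22.

5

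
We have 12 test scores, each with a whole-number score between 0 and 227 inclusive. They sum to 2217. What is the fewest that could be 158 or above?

5

Each value short of 158 is at most 157, costing at least 227 − 157 = 70 against the maximum total of 2724.
We can afford to lose at most 2724 − 2217 = 507, so at most ⌊507/70⌋ = 7 fall short, and at least 5 are ≥ 158.
Exactly 5 works: 5 values at 227 and 7 at 157 total 2234; lower one of the high values by 17 (still ≥ 158) to hit 2217.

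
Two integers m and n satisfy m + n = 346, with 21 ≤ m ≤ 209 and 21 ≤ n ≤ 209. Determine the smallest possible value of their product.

Since m + n is fixed, pushing one of them to its bound minimizes the product.
At the endpoint m = 137, n = 346 − 137 = 209, so mn = 137 × 209 = 28633.

28633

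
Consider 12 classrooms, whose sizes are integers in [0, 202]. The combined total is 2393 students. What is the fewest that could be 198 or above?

6

Each value short of 198 is at most 197, costing at least 202 − 197 = 5 against the maximum total of 2424.
We can afford to lose at most 2424 − 2393 = 31, so at most ⌊31/5⌋ = 6 fall short, and at least 6 are ≥ 198.
Exactly 6 works: 6 values at 202 and 6 at 197 total 2394; lower one of the high values by 1 (still ≥ 198) to hit 2393.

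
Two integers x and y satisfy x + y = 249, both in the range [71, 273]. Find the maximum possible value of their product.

With x + y fixed, xy peaks when the two are closest together.
Taking x = 124 and y = 125 (both in [71, 273]) gives xy = 15500.

15500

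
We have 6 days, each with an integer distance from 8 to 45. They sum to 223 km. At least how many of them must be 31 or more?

3

If only k of them are at least 31, the other 6 − k are at most 30, so the total is at most k·45 + (6 − k)·30.
This must reach 223, so k·45 + (6 − k)·30 ≥ 223, giving k ≥ 3.
Exactly 3 works: 3 values at 45 and 3 at 30 total 225; lower one of the high values by 2 (still ≥ 31) to hit 223.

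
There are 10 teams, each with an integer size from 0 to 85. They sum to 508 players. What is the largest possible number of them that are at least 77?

6

With k values at 77 or above and the rest at least 0, the sum is at least 0 + 77k.
Since the sum is 508, we need 77k ≤ 508, i.e. k ≤ 6.
k = 6 is achieved by 6 values at 77 and 4 at 0, total 462; add 46 to one value (staying below 77) to reach 508.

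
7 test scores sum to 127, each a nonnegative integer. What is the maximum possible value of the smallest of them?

18

The 7 values sum to 127, so their minimum is at most ⌊127/7⌋ = 18.
Equality holds with 6 values of 18 and 1 value of 19.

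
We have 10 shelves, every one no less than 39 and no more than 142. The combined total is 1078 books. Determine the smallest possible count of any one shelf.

39

Minimizing one value means maximizing the remaining 9.
The other 9 can take up 9 × 142 = 1278 ≥ 1078 − 39, so one shelf can sit at its floor of 39.
Achievable: one at 39 and the other 9 totalling 1039, which fits since 9 × 39 ≤ 1039 ≤ 9 × 142.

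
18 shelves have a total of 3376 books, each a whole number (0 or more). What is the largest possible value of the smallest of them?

The 18 values sum to 3376, so their minimum is at most ⌊3376/18⌋ = 187.
Achievable: 8 of them at 187 and 10 at 188 total 3376.

187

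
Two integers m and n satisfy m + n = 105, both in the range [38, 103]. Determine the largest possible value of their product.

For a fixed sum, the product mn is largest when m and n are as close as possible.
Taking m = 52 and n = 53 (both in [38, 103]) gives mn = 2756.

2756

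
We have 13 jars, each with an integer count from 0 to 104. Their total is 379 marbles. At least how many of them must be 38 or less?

4

If only k of them are at most 38, the other 13 − k are at least 39, so the total is at least (13 − k)·39 + k·0.
This is ≤ 379, so (13 − k)·39 + 0k ≤ 379, which gives k ≥ 4.
Exactly 4 works: 4 values at 0 and 9 at 39 total 351; raise one of the low values by 28 (still ≤ 38) to hit 379.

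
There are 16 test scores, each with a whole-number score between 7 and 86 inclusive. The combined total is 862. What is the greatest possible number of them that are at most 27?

Each value at 27 or below falls at least 86 − 27 = 59 short of the ceiling 86.
The ceiling total is 16 × 86 = 1376, and we need 862, so at most ⌊(1376 − 862)/59⌋ = 8 can be that low.
k = 8 is achieved by 8 values at 27 and 8 at 86, total 904; lower one of the 86's by 42 (still > 27) to reach 862.

8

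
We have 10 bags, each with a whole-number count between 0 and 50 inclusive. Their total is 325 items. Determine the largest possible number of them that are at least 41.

7

Suppose k of them are at least 41. Those contribute at least 41 each and the other 10 − k at least 0 each.
So the total is at least 41k + 0(10 − k) = 0 + 41k. This must be ≤ 325, giving k ≤ 7.
k = 7 is achieved by 7 values at 41 and 3 at 0, total 287; add 38 to one value (staying below 41) to reach 325.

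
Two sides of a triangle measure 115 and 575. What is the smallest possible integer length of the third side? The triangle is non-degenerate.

The third side must exceed |115 − 575| = 460.
The smallest integer above 460 is 461.

461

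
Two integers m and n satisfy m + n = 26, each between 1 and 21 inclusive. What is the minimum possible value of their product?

105

Since m + n is fixed, pushing one of them to its bound minimizes the product.
At the endpoint m = 5, n = 26 − 5 = 21, so mn = 5 × 21 = 105.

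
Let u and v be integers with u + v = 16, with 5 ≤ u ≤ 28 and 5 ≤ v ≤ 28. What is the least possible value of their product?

55

For a fixed sum, uv is smallest when u and v are as far apart as possible.
At the endpoint u = 5, v = 16 − 5 = 11, so uv = 5 × 11 = 55.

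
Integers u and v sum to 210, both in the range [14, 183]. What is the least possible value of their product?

4941

For a fixed sum, uv is smallest when u and v are as far apart as possible.
At the endpoint u = 27, v = 210 − 27 = 183, so uv = 27 × 183 = 4941.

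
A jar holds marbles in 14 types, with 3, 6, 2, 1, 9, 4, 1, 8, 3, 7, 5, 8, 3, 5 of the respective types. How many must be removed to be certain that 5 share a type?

46

In the worst case you take as many as possible of each type without reaching 5: 3 + 4 + 2 + 1 + 4 + 4 + 1 + 4 + 3 + 4 + 4 + 4 + 3 + 4 = 45.
The next one must give 5 of some type, so 45 + 1 = 46.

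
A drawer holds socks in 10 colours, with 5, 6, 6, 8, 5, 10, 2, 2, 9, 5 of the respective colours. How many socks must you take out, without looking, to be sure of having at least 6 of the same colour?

45

In the worst case you take as many as possible of each colour without reaching 6: 5 + 5 + 5 + 5 + 5 + 5 + 2 + 2 + 5 + 5 = 44.
The next one must give 6 of some colour, so 44 + 1 = 45.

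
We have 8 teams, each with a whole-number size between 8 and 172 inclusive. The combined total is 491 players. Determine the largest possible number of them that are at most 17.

Each value at 17 or below falls at least 172 − 17 = 155 short of the ceiling 172.
The ceiling total is 8 × 172 = 1376, and we need 491, so at most ⌊(1376 − 491)/155⌋ = 5 can be that low.
k = 5 is achieved by 5 values at 17 and 3 at 172, total 601; lower one of the 172's by 110 (still > 17) to reach 491.

5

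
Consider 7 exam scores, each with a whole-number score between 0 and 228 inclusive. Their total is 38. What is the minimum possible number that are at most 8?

If only k of them are at most 8, the other 7 − k are at least 9, so the total is at least (7 − k)·9 + k·0.
This is ≤ 38, so (7 − k)·9 + 0k ≤ 38, which gives k ≥ 3.
Exactly 3 works: 3 values at 0 and 4 at 9 total 36; raise one of the low values by 2 (still ≤ 8) to hit 38.

3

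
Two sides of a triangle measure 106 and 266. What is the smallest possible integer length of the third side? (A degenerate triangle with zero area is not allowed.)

The third side must exceed |106 − 266| = 160.
The smallest integer above 160 is 161.

161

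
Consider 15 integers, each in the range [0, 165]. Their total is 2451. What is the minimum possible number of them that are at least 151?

14

If only k of them are at least 151, the other 15 − k are at most 150, so the total is at most k·165 + (15 − k)·150.
This must reach 2451, so k·165 + (15 − k)·150 ≥ 2451, giving k ≥ 14.
Exactly 14 works: 14 values at 165 and 1 at 150 total 2460; lower one of the high values by 9 (still ≥ 151) to hit 2451.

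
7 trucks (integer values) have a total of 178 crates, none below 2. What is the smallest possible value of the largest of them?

If every one of the 7 were at most 25, the total would be at most 7 × 25 = 175 < 178.
Achievable: 3 of them at 26 and 4 at 25 total 178.

26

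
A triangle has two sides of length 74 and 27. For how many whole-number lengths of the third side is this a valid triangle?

53

The triangle inequality gives |74 − 27| < c < 74 + 27, i.e. 47 < c < 101.
So c can be any integer from 48 to 100: 53 values.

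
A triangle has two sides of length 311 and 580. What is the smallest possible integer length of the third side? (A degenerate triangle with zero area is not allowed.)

The third side must exceed |311 − 580| = 269.
The smallest integer above 269 is 270.

270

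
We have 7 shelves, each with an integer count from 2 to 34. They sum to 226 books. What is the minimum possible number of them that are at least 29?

Suppose at most 7 − j of them reach 29; then j values are ≤ 28 and the rest ≤ 34.
The total is then ≤ 28·j + 34·(7 − j) = 238 − 6j. For this to be ≥ 226 we need j ≤ 2, so at least 7 − 2 = 5 must reach 29.
Exactly 5 works: 5 values at 34 and 2 at 28 total 226.

5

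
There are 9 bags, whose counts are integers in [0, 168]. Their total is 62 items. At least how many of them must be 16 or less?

Each value above 16 is at least 17, contributing at least 17 − 0 = 17 above the floor 0.
The sum exceeds the floor total 0 by 62, so at most ⌊62/17⌋ = 3 exceed 16, and at least 6 are ≤ 16.
Exactly 6 works: 6 values at 0 and 3 at 17 total 51; raise one of the low values by 11 (still ≤ 16) to hit 62.

6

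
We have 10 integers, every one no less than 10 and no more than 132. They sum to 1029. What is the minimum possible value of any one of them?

To make one integer as small as possible, make the other 9 as large as possible.
The other 9 can take up 9 × 132 = 1188 ≥ 1029 − 10, so one integer can sit at its floor of 10.
Achievable: one at 10 and the other 9 totalling 1019, which fits since 9 × 10 ≤ 1019 ≤ 9 × 132.

10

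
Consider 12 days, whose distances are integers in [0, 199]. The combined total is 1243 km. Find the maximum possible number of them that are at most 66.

8

Each value at 66 or below falls at least 199 − 66 = 133 short of the ceiling 199.
The ceiling total is 12 × 199 = 2388, and we need 1243, so at most ⌊(2388 − 1243)/133⌋ = 8 can be that low.
k = 8 is achieved by 8 values at 66 and 4 at 199, total 1324; lower one of the 199's by 81 (still > 66) to reach 1243.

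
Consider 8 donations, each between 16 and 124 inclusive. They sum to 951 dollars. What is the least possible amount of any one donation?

83

To make one donation as small as possible, make the other 7 as large as possible.
The other 7 contribute at most 7 × 124 = 868, leaving at least 951 − 868 = 83.
Since 83 ≥ 16, this is achievable: one at 83 and 7 at 124.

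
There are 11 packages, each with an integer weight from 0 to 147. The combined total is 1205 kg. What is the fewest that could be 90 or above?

4

If only k of them are at least 90, the other 11 − k are at most 89, so the total is at most k·147 + (11 − k)·89.
This must reach 1205, so k·147 + (11 − k)·89 ≥ 1205, giving k ≥ 4.
Exactly 4 works: 4 values at 147 and 7 at 89 total 1211; lower one of the high values by 6 (still ≥ 90) to hit 1205.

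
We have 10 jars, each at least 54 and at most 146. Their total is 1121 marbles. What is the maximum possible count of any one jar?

146

To make one jar as large as possible, make the other 9 as small as possible.
The other 9 contribute at least 9 × 54 = 486, leaving at most 1121 − 486 = 635.
But each jar is capped at 146, so the maximum is 146.
Achievable: one at 146 and the other 9 totalling 975, which fits since 9 × 54 ≤ 975 ≤ 9 × 146.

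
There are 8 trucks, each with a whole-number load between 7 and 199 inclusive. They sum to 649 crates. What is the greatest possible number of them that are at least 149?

With k values at 149 or above and the rest at least 7, the sum is at least 56 + 142k.
Since the sum is 649, we need 142k ≤ 593, i.e. k ≤ 4.
k = 4 is achieved by 4 values at 149 and 4 at 7, total 624; add 25 to one value (staying below 149) to reach 649.

4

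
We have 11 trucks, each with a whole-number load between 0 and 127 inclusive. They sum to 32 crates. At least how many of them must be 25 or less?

10

Each value above 25 is at least 26, contributing at least 26 − 0 = 26 above the floor 0.
The sum exceeds the floor total 0 by 32, so at most ⌊32/26⌋ = 1 exceed 25, and at least 10 are ≤ 25.
Exactly 10 works: 10 values at 0 and 1 at 26 total 26; raise one of the low values by 6 (still ≤ 25) to hit 32.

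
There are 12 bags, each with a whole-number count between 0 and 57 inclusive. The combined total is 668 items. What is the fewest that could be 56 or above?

4

If only k of them are at least 56, the other 12 − k are at most 55, so the total is at most k·57 + (12 − k)·55.
This must reach 668, so k·57 + (12 − k)·55 ≥ 668, giving k ≥ 4.
Exactly 4 works: 4 values at 57 and 8 at 55 total 668.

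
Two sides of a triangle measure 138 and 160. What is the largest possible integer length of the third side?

297

The third side must be less than 138 + 160 = 298.
The largest integer below 298 is 297.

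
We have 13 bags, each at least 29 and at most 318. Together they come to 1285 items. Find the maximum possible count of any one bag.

318

To make one bag as large as possible, make the other 12 as small as possible.
The other 12 contribute at least 12 × 29 = 348, leaving at most 1285 − 348 = 937.
But each bag is capped at 318, so the maximum is 318.
Achievable: one at 318 and the other 12 totalling 967, which fits since 12 × 29 ≤ 967 ≤ 12 × 318.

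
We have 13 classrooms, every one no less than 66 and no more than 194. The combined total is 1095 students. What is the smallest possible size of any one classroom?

To make one classroom as small as possible, make the other 12 as large as possible.
The other 12 can take up 12 × 194 = 2328 ≥ 1095 − 66, so one classroom can sit at its floor of 66.
Achievable: one at 66 and the other 12 totalling 1029, which fits since 12 × 66 ≤ 1029 ≤ 12 × 194.

66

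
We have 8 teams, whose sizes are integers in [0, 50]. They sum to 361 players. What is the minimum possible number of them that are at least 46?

Each value short of 46 is at most 45, costing at least 50 − 45 = 5 against the maximum total of 400.
We can afford to lose at most 400 − 361 = 39, so at most ⌊39/5⌋ = 7 fall short, and at least 1 are ≥ 46.
Exactly 1 works: 1 value at 50 and 7 at 45 total 365; lower one of the high values by 4 (still ≥ 46) to hit 361.

1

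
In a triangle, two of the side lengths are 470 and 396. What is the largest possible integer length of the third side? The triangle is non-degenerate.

865

The third side must be less than 470 + 396 = 866.
The largest integer below 866 is 865.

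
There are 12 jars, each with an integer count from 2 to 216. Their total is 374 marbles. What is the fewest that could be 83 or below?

8

Each value above 83 is at least 84, contributing at least 84 − 2 = 82 above the floor 2.
The sum exceeds the floor total 24 by 350, so at most ⌊350/82⌋ = 4 exceed 83, and at least 8 are ≤ 83.
Exactly 8 works: 8 values at 2 and 4 at 84 total 352; raise one of the low values by 22 (still ≤ 83) to hit 374.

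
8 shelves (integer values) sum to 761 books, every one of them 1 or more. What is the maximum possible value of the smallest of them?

The average is 761/8 < 96, so some value is ≤ 95.
Taking 7 copies of 95 and 1 copy of 96 gives exactly 761, so 95 is attained.

95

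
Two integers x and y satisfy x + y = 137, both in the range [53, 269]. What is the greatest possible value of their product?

4692

With x + y fixed, xy peaks when the two are closest together.
Taking x = 68 and y = 69 (both in [53, 269]) gives xy = 4692.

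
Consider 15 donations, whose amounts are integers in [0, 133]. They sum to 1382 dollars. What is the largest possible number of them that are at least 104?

13

If k of the values are ≥ 104, the total is ≥ 104k + 0(15 − k).
Setting 104k + 0(15 − k) ≤ 1382 gives 104k ≤ 1382, so k ≤ 13.
k = 13 is achieved by 13 values at 104 and 2 at 0, total 1352; add 30 to one value (staying below 104) to reach 1382.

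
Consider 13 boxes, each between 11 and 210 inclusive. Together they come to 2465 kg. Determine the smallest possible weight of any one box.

11

To make one box as small as possible, make the other 12 as large as possible.
The other 12 can take up 12 × 210 = 2520 ≥ 2465 − 11, so one box can sit at its floor of 11.
Achievable: one at 11 and the other 12 totalling 2454, which fits since 12 × 11 ≤ 2454 ≤ 12 × 210.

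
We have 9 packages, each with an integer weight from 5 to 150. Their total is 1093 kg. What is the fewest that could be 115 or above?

If only k of them are at least 115, the other 9 − k are at most 114, so the total is at most k·150 + (9 − k)·114.
This must reach 1093, so k·150 + (9 − k)·114 ≥ 1093, giving k ≥ 2.
Exactly 2 works: 2 values at 150 and 7 at 114 total 1098; lower one of the high values by 5 (still ≥ 115) to hit 1093.

2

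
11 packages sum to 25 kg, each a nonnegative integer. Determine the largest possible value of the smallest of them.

The 11 values sum to 25, so their minimum is at most ⌊25/11⌋ = 2.
Achievable: 8 of them at 2 and 3 at 3 total 25.

2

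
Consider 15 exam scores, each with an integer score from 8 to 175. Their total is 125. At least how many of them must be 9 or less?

If only k of them are at most 9, the other 15 − k are at least 10, so the total is at least (15 − k)·10 + k·8.
This is ≤ 125, so (15 − k)·10 + 8k ≤ 125, which gives k ≥ 13.
Exactly 13 works: 13 values at 8 and 2 at 10 total 124; raise one of the low values by 1 (still ≤ 9) to hit 125.

13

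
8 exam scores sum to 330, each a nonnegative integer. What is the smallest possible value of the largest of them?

The 8 values sum to 330, so their maximum is at least ⌈330/8⌉ = 42.
Equality holds with 2 values of 42 and 6 values of 41.

42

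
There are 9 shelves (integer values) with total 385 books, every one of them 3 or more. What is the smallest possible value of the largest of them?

Some value must be at least ⌈385/9⌉ = 43, since 9 × 42 = 378 < 385.
Equality holds with 7 values of 43 and 2 values of 42.

43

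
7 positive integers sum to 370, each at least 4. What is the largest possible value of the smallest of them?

The average is 370/7 < 53, so some value is ≤ 52.
Achievable: 1 of them at 52 and 6 at 53 total 370.

52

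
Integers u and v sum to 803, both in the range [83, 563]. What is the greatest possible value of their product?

161202

For a fixed sum, the product uv is largest when u and v are as close as possible.
Taking u = 401 and v = 402 (both in [83, 563]) gives uv = 161202.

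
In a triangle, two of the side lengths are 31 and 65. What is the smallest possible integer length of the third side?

The third side must exceed |31 − 65| = 34.
The smallest integer above 34 is 35.

35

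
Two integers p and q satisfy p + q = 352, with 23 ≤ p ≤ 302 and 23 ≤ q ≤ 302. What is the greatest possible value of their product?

30976

pq = p(352 − p) is maximized when p is as near 352/2 as the bounds allow.
Taking p = 176 and q = 176 (both in [23, 302]) gives pq = 30976.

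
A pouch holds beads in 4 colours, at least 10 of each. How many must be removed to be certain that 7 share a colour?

In the worst case you draw 6 of each of the 4 colours: 4 × 6 = 24.
One more forces 7 of some colour, so 24 + 1 = 25.

25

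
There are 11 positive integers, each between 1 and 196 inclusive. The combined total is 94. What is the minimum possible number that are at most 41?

If only k of them are at most 41, the other 11 − k are at least 42, so the total is at least (11 − k)·42 + k·1.
This is ≤ 94, so (11 − k)·42 + 1k ≤ 94, which gives k ≥ 9.
Exactly 9 works: 9 values at 1 and 2 at 42 total 93; raise one of the low values by 1 (still ≤ 41) to hit 94.

9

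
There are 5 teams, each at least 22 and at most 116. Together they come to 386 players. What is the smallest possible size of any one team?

22

To make one team as small as possible, make the other 4 as large as possible.
The other 4 can take up 4 × 116 = 464 ≥ 386 − 22, so one team can sit at its floor of 22.
Achievable: one at 22 and the other 4 totalling 364, which fits since 4 × 22 ≤ 364 ≤ 4 × 116.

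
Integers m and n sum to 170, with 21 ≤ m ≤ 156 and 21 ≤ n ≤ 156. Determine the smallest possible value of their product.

3129

For a fixed sum, mn is smallest when m and n are as far apart as possible.
At the endpoint m = 21, n = 170 − 21 = 149, so mn = 21 × 149 = 3129.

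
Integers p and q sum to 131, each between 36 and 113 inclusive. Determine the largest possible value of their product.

4290

For a fixed sum, the product pq is largest when p and q are as close as possible.
Taking p = 65 and q = 66 (both in [36, 113]) gives pq = 4290.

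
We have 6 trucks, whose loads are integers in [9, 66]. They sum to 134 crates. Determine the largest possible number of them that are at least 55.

Suppose k of them are at least 55. Those contribute at least 55 each and the other 6 − k at least 9 each.
So the total is at least 55k + 9(6 − k) = 54 + 46k. This must be ≤ 134, giving k ≤ 1.
k = 1 is achieved by 1 value at 55 and 5 at 9, total 100; add 34 to one value (staying below 55) to reach 134.

1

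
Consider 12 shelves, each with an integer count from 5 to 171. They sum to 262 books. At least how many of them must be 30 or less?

5

Let j be the number exceeding 30. Then the total is ≥ 31·j + 5·(12 − j) = 60 + 26j.
So 26j ≤ 202 and j ≤ 7; hence at least 12 − 7 = 5 are ≤ 30.
Exactly 5 works: 5 values at 5 and 7 at 31 total 242; raise one of the low values by 20 (still ≤ 30) to hit 262.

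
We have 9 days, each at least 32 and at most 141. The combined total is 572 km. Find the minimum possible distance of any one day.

Minimizing one value means maximizing the remaining 8.
The other 8 can take up 8 × 141 = 1128 ≥ 572 − 32, so one day can sit at its floor of 32.
Achievable: one at 32 and the other 8 totalling 540, which fits since 8 × 32 ≤ 540 ≤ 8 × 141.

32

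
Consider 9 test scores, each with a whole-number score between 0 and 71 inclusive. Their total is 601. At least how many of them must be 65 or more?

4

If only k of them are at least 65, the other 9 − k are at most 64, so the total is at most k·71 + (9 − k)·64.
This must reach 601, so k·71 + (9 − k)·64 ≥ 601, giving k ≥ 4.
Exactly 4 works: 4 values at 71 and 5 at 64 total 604; lower one of the high values by 3 (still ≥ 65) to hit 601.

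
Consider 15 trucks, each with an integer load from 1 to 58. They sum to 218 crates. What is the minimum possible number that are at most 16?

If only k of them are at most 16, the other 15 − k are at least 17, so the total is at least (15 − k)·17 + k·1.
This is ≤ 218, so (15 − k)·17 + 1k ≤ 218, which gives k ≥ 3.
Exactly 3 works: 3 values at 1 and 12 at 17 total 207; raise one of the low values by 11 (still ≤ 16) to hit 218.

3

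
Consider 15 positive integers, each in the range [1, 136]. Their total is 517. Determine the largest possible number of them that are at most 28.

Each value at 28 or below falls at least 136 − 28 = 108 short of the ceiling 136.
The ceiling total is 15 × 136 = 2040, and we need 517, so at most ⌊(2040 − 517)/108⌋ = 14 can be that low.
k = 14 is achieved by 14 values at 28 and 1 at 136, total 528; lower one of the 136's by 11 (still > 28) to reach 517.

14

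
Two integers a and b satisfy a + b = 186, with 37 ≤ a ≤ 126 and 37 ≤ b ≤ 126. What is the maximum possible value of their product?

8649

With a + b fixed, ab peaks when the two are closest together.
Taking a = 93 and b = 93 (both in [37, 126]) gives ab = 8649.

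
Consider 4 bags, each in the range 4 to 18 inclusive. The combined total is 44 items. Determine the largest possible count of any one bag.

18

Maximizing one value means minimizing the remaining 3.
The other 3 contribute at least 3 × 4 = 12, leaving at most 44 − 12 = 32.
But each bag is capped at 18, so the maximum is 18.
Achievable: one at 18 and the other 3 totalling 26, which fits since 3 × 4 ≤ 26 ≤ 3 × 18.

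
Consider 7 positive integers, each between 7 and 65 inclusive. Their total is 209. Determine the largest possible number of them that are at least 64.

If k of the values are ≥ 64, the total is ≥ 64k + 7(7 − k).
Setting 64k + 7(7 − k) ≤ 209 gives 57k ≤ 160, so k ≤ 2.
k = 2 is achieved by 2 values at 64 and 5 at 7, total 163; add 46 to one value (staying below 64) to reach 209.

2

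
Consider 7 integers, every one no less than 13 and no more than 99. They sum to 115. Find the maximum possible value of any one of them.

37

To make one integer as large as possible, make the other 6 as small as possible.
The other 6 contribute at least 6 × 13 = 78, leaving at most 115 − 78 = 37.
Since 37 ≤ 99, this is achievable: one at 37 and 6 at 13.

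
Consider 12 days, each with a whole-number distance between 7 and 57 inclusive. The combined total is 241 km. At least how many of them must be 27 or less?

5

Let j be the number exceeding 27. Then the total is ≥ 28·j + 7·(12 − j) = 84 + 21j.
So 21j ≤ 157 and j ≤ 7; hence at least 12 − 7 = 5 are ≤ 27.
Exactly 5 works: 5 values at 7 and 7 at 28 total 231; raise one of the low values by 10 (still ≤ 27) to hit 241.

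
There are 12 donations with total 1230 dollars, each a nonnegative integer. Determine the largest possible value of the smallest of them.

If every one of the 12 were at least 103, the total would be at least 12 × 103 = 1236 > 1230.
Achievable: 6 of them at 102 and 6 at 103 total 1230.

102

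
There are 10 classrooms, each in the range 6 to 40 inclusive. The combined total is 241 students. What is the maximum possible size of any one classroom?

Maximizing one value means minimizing the remaining 9.
The other 9 contribute at least 9 × 6 = 54, leaving at most 241 − 54 = 187.
But each classroom is capped at 40, so the maximum is 40.
Achievable: one at 40 and the other 9 totalling 201, which fits since 9 × 6 ≤ 201 ≤ 9 × 40.

40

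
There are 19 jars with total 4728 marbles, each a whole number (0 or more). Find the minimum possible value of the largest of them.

Some value must be at least ⌈4728/19⌉ = 249, since 19 × 248 = 4712 < 4728.
Achievable: 16 of them at 249 and 3 at 248 total 4728.

249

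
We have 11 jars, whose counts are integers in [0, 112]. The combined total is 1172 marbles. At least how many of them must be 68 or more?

Each value short of 68 is at most 67, costing at least 112 − 67 = 45 against the maximum total of 1232.
We can afford to lose at most 1232 − 1172 = 60, so at most ⌊60/45⌋ = 1 fall short, and at least 10 are ≥ 68.
Exactly 10 works: 10 values at 112 and 1 at 67 total 1187; lower one of the high values by 15 (still ≥ 68) to hit 1172.

10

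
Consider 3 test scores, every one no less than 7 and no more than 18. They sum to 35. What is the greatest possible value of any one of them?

To make one score as large as possible, make the other 2 as small as possible.
The other 2 contribute at least 2 × 7 = 14, leaving at most 35 − 14 = 21.
But each score is capped at 18, so the maximum is 18.
Achievable: one at 18 and the other 2 totalling 17, which fits since 2 × 7 ≤ 17 ≤ 2 × 18.

18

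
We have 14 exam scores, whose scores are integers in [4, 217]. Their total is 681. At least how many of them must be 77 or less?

6

Each value above 77 is at least 78, contributing at least 78 − 4 = 74 above the floor 4.
The sum exceeds the floor total 56 by 625, so at most ⌊625/74⌋ = 8 exceed 77, and at least 6 are ≤ 77.
Exactly 6 works: 6 values at 4 and 8 at 78 total 648; raise one of the low values by 33 (still ≤ 77) to hit 681.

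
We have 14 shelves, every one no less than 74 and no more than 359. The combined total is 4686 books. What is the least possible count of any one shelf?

Minimizing one value means maximizing the remaining 13.
The other 13 can take up 13 × 359 = 4667 ≥ 4686 − 74, so one shelf can sit at its floor of 74.
Achievable: one at 74 and the other 13 totalling 4612, which fits since 13 × 74 ≤ 4612 ≤ 13 × 359.

74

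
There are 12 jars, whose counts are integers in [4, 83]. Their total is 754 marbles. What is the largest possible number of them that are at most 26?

4

Each value at 26 or below falls at least 83 − 26 = 57 short of the ceiling 83.
The ceiling total is 12 × 83 = 996, and we need 754, so at most ⌊(996 − 754)/57⌋ = 4 can be that low.
k = 4 is achieved by 4 values at 26 and 8 at 83, total 768; lower one of the 83's by 14 (still > 26) to reach 754.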